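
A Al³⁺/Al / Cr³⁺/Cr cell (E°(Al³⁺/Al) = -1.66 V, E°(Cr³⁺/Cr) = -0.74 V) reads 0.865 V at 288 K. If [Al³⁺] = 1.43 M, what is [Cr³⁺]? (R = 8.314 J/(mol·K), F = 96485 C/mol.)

From the Nernst equation, ln Q = nF(E° − E)/RT = 3×96485×(0.92 − 0.865)/(8.314×288) = 6.649, so Q = 772.
With Q = [Al³⁺]/[Cr³⁺] and the known concentrations, [Cr³⁺] in the denominator gives [Cr³⁺] = 0.0019 M.

0.0019 M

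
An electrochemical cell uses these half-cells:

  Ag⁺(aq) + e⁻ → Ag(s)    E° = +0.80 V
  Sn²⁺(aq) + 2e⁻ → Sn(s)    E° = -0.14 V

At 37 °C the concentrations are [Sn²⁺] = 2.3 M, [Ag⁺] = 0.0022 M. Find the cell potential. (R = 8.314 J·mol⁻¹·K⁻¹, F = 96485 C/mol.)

The Ag⁺/Ag couple has the higher reduction potential and acts as the cathode, so E°_cell = +0.80 − (-0.14) = 0.94 V.
Balancing electrons gives n = 2; the reaction quotient is Q = [Sn²⁺]/[Ag⁺]^2 = 4.75 × 10^5.
E = E° − (RT/nF) ln Q = 0.94 − (8.314×310)/(2×96485) × (13.072) = 0.940 − 0.175 = 0.765 V.

0.765 V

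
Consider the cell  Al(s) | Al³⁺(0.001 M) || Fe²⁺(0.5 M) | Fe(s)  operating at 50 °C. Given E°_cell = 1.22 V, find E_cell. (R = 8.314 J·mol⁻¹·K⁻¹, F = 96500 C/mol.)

1.27 V

Balancing electrons gives n = 6; the reaction quotient is Q = [Al³⁺]^2/[Fe²⁺]^3 = 8 × 10^-6.
E = E° − (RT/nF) ln Q = 1.22 − (8.314×323)/(6×96500) × (-11.736) = 1.220 + 0.054 = 1.274 V.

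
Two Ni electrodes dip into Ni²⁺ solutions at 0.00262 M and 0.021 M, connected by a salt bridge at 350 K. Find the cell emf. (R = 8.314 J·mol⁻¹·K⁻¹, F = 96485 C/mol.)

0.031 V

Both half-cells are Ni²⁺/Ni, so E°_cell = 0. The concentrated side is the cathode; the cell reaction moves Ni²⁺ from high to low concentration with n = 2.
Q = [Ni²⁺]_dilute/[Ni²⁺]_conc = 0.00262/0.021 = 0.125.
E = 0 − (RT/nF) ln Q = −((8.314×350)/(2×96485))(-2.081) = 0.0314 V.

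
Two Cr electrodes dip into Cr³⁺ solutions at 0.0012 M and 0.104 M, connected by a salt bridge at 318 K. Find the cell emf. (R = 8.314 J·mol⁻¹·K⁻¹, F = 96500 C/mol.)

Both half-cells are Cr³⁺/Cr, so E°_cell = 0. The concentrated side is the cathode; the cell reaction moves Cr³⁺ from high to low concentration with n = 3.
Q = [Cr³⁺]_dilute/[Cr³⁺]_conc = 0.0012/0.104 = 0.0115.
E = 0 − (RT/nF) ln Q = −((8.314×318)/(3×96500))(-4.462) = 0.0407 V.

0.041 V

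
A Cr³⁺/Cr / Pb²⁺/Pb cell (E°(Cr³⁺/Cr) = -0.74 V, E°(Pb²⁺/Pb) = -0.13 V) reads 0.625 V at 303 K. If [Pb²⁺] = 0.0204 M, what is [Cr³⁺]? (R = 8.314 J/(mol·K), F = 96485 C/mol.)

5.2 × 10^-4 M

From the Nernst equation, ln Q = nF(E° − E)/RT = 6×96485×(0.61 − 0.625)/(8.314×303) = -3.447, so Q = 0.0318.
With Q = [Cr³⁺]^2/[Pb²⁺]^3 and the known concentrations, [Cr³⁺]^2 in the numerator gives [Cr³⁺] = 5.2 × 10^-4 M.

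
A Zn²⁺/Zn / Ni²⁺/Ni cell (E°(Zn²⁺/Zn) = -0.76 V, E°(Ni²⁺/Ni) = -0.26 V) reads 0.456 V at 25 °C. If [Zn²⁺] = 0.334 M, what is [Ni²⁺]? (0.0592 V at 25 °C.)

0.011 M

From the Nernst equation, log Q = n(E° − E)/0.0592 = 2(0.50 − 0.456)/0.0592 = 1.486, so Q = 30.7.
With Q = [Zn²⁺]/[Ni²⁺] and the known concentrations, [Ni²⁺] in the denominator gives [Ni²⁺] = 0.011 M.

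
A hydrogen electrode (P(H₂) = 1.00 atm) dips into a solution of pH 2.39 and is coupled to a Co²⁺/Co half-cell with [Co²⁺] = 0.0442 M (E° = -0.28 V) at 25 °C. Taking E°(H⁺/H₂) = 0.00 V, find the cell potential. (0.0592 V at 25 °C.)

The hydrogen couple is the cathode, so E°_cell = 0.28 V; n = 2.
[H⁺] = 10^(−2.39) = 0.0041 M, and Q = [Co²⁺]·P(H₂) / [H⁺]^2 = 2660.
E = E° − (0.0592/2) log Q = 0.28 − (0.0592/2)(3.425) = 0.179 V.

0.18 V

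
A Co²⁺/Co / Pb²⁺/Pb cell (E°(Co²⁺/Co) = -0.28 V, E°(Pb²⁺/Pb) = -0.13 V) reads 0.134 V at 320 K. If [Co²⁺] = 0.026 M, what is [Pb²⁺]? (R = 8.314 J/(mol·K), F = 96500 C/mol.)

0.0081 M

From the Nernst equation, ln Q = nF(E° − E)/RT = 2×96500×(0.15 − 0.134)/(8.314×320) = 1.161, so Q = 3.19.
With Q = [Co²⁺]/[Pb²⁺] and the known concentrations, [Pb²⁺] in the denominator gives [Pb²⁺] = 0.0081 M.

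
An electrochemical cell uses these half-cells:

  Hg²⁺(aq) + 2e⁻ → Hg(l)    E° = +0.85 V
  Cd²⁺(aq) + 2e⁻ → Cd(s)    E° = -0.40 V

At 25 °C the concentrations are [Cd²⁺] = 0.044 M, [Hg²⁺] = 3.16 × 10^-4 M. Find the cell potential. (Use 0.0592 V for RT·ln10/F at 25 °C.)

The Hg²⁺/Hg couple has the higher reduction potential and acts as the cathode, so E°_cell = +0.85 − (-0.40) = 1.25 V.
Balancing electrons gives n = 2; the reaction quotient is Q = [Cd²⁺]/[Hg²⁺] = 139.
At 25 °C, E = E° − (0.0592/n) log Q = 1.25 − (0.0592/2)(2.144) = 1.250 − 0.063 = 1.187 V.

1.19 V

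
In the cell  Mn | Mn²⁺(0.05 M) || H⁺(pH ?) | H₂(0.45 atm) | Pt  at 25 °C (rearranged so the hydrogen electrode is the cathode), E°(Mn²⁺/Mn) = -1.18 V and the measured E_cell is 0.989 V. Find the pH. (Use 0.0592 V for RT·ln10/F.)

E°_cell = 1.18 V and n = 2.
log Q = n(E° − E)/0.0592 = 2×(1.18 − 0.989)/0.0592 = 6.453.
With Q = [Mn²⁺]·P(H₂) / [H⁺]^2, solving for [H⁺] gives log[H⁺] = -4.050, so pH = 4.05.

pH = 4.05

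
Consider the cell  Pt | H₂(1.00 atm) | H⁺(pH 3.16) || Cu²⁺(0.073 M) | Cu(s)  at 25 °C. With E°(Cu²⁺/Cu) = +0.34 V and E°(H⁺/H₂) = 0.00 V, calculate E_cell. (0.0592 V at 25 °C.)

The Cu²⁺/Cu couple is the cathode, so E°_cell = 0.34 V; n = 2.
[H⁺] = 10^(−3.16) = 6.9 × 10^-4 M, and Q = [H⁺]^2 / ([Cu²⁺]·P(H₂)) = 6.56 × 10^-6.
E = E° − (0.0592/2) log Q = 0.34 − (0.0592/2)(-5.183) = 0.493 V.

0.49 V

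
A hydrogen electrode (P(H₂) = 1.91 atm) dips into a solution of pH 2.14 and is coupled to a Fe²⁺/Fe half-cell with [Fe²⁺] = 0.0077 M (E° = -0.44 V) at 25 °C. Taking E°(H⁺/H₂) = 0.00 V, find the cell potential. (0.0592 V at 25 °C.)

0.37 V

The hydrogen couple is the cathode, so E°_cell = 0.44 V; n = 2.
[H⁺] = 10^(−2.14) = 0.0072 M, and Q = [Fe²⁺]·P(H₂) / [H⁺]^2 = 280.
E = E° − (0.0592/2) log Q = 0.44 − (0.0592/2)(2.448) = 0.368 V.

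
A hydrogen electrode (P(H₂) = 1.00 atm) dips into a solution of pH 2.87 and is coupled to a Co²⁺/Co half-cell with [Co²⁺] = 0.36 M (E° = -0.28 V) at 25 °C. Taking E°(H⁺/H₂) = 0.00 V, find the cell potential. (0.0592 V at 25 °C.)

0.12 V

The hydrogen couple is the cathode, so E°_cell = 0.28 V; n = 2.
[H⁺] = 10^(−2.87) = 0.0013 M, and Q = [Co²⁺]·P(H₂) / [H⁺]^2 = 1.98 × 10^5.
E = E° − (0.0592/2) log Q = 0.28 − (0.0592/2)(5.296) = 0.123 V.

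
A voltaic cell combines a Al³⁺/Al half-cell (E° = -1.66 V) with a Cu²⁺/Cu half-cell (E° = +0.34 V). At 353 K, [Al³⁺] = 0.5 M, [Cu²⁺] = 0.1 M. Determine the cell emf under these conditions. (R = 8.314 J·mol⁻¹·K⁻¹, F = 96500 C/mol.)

1.97 V

The Cu²⁺/Cu couple has the higher reduction potential and acts as the cathode, so E°_cell = +0.34 − (-1.66) = 2.00 V.
Balancing electrons gives n = 6; the reaction quotient is Q = [Al³⁺]^2/[Cu²⁺]^3 = 250.
E = E° − (RT/nF) ln Q = 2.00 − (8.314×353)/(6×96500) × (5.521) = 2.000 − 0.028 = 1.972 V.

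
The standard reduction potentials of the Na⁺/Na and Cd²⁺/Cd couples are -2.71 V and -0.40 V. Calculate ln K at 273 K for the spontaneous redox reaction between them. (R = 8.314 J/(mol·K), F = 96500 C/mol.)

ln K = 196.4

E°_cell = -0.40 − (-2.71) = 2.31 V, with n = 2 electrons transferred.
At equilibrium E = 0, so the Nernst equation gives ln K = nFE°/RT = (2)(96500)(2.31)/((8.314)(273)) = 196.42.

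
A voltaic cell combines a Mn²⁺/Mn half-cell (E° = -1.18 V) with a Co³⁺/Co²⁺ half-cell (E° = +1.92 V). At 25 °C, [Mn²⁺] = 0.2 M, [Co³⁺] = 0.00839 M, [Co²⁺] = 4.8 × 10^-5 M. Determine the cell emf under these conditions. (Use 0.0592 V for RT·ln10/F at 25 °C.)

3.25 V

The Co³⁺/Co²⁺ couple has the higher reduction potential and acts as the cathode, so E°_cell = +1.92 − (-1.18) = 3.10 V.
Balancing electrons gives n = 2; the reaction quotient is Q = [Mn²⁺]·[Co²⁺]^2/[Co³⁺]^2 = 6.55 × 10^-6.
At 25 °C, E = E° − (0.0592/n) log Q = 3.10 − (0.0592/2)(-5.184) = 3.100 + 0.153 = 3.253 V.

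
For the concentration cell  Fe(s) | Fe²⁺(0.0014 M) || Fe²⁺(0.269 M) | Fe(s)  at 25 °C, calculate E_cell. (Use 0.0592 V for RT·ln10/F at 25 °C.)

0.068 V

Both half-cells are Fe²⁺/Fe, so E°_cell = 0. The concentrated side is the cathode; the cell reaction moves Fe²⁺ from high to low concentration with n = 2.
Q = [Fe²⁺]_dilute/[Fe²⁺]_conc = 0.0014/0.269 = 0.00520.
E = 0 − (0.0592/2) log Q = −(0.0592/2)(-2.284) = 0.0676 V.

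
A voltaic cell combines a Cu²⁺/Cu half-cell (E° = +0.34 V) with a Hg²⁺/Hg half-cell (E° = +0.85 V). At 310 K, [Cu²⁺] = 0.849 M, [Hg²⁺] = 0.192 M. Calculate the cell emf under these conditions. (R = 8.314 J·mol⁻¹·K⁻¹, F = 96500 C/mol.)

The Hg²⁺/Hg couple has the higher reduction potential and acts as the cathode, so E°_cell = +0.85 − (+0.34) = 0.51 V.
Balancing electrons gives n = 2; the reaction quotient is Q = [Cu²⁺]/[Hg²⁺] = 4.42.
E = E° − (RT/nF) ln Q = 0.51 − (8.314×310)/(2×96500) × (1.487) = 0.510 − 0.020 = 0.490 V.

0.490 V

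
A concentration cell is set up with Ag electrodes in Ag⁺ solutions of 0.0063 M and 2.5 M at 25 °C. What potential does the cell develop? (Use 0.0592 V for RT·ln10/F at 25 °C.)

0.15 V

Both half-cells are Ag⁺/Ag, so E°_cell = 0. The concentrated side is the cathode; the cell reaction moves Ag⁺ from high to low concentration with n = 1.
Q = [Ag⁺]_dilute/[Ag⁺]_conc = 0.0063/2.5 = 0.00252.
E = 0 − (0.0592/1) log Q = −(0.0592/1)(-2.599) = 0.1539 V.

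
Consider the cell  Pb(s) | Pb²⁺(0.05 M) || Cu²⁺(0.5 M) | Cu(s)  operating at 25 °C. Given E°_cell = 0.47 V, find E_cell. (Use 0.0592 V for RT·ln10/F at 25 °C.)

0.500 V

Balancing electrons gives n = 2; the reaction quotient is Q = [Pb²⁺]/[Cu²⁺] = 0.100.
At 25 °C, E = E° − (0.0592/n) log Q = 0.47 − (0.0592/2)(-1.000) = 0.470 + 0.030 = 0.500 V.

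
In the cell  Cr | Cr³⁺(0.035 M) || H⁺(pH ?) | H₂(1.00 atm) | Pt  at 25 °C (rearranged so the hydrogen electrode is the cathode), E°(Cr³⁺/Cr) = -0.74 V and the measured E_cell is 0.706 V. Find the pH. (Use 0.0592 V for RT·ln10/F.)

pH = 1.06

E°_cell = 0.74 V and n = 6.
log Q = n(E° − E)/0.0592 = 6×(0.74 − 0.706)/0.0592 = 3.446.
With Q = [Cr³⁺]^2·P(H₂)^3 / [H⁺]^6, solving for [H⁺] gives log[H⁺] = -1.060, so pH = 1.06.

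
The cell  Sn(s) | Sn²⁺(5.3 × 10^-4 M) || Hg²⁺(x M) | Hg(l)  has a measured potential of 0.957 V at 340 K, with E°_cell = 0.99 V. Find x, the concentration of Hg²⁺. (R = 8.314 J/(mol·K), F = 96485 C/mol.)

5.6 × 10^-5 M

From the Nernst equation, ln Q = nF(E° − E)/RT = 2×96485×(0.99 − 0.957)/(8.314×340) = 2.253, so Q = 9.51.
With Q = [Sn²⁺]/[Hg²⁺] and the known concentrations, [Hg²⁺] in the denominator gives [Hg²⁺] = 5.6 × 10^-5 M.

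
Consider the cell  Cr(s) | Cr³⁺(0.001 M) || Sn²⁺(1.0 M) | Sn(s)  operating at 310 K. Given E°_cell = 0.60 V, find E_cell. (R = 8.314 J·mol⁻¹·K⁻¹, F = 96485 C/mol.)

0.662 V

Balancing electrons gives n = 6; the reaction quotient is Q = [Cr³⁺]^2/[Sn²⁺]^3 = 1 × 10^-6.
E = E° − (RT/nF) ln Q = 0.60 − (8.314×310)/(6×96485) × (-13.816) = 0.600 + 0.062 = 0.662 V.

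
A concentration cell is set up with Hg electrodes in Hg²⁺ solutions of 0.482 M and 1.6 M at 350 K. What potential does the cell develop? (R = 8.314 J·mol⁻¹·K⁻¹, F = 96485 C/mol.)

0.018 V

Both half-cells are Hg²⁺/Hg, so E°_cell = 0. The concentrated side is the cathode; the cell reaction moves Hg²⁺ from high to low concentration with n = 2.
Q = [Hg²⁺]_dilute/[Hg²⁺]_conc = 0.482/1.6 = 0.301.
E = 0 − (RT/nF) ln Q = −((8.314×350)/(2×96485))(-1.200) = 0.0181 V.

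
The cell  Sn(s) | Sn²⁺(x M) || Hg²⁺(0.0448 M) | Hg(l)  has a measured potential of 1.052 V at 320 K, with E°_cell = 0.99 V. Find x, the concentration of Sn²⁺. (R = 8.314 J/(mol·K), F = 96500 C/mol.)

From the Nernst equation, ln Q = nF(E° − E)/RT = 2×96500×(0.99 − 1.052)/(8.314×320) = -4.498, so Q = 0.0111.
With Q = [Sn²⁺]/[Hg²⁺] and the known concentrations, [Sn²⁺] in the numerator gives [Sn²⁺] = 5 × 10^-4 M.

5 × 10^-4 M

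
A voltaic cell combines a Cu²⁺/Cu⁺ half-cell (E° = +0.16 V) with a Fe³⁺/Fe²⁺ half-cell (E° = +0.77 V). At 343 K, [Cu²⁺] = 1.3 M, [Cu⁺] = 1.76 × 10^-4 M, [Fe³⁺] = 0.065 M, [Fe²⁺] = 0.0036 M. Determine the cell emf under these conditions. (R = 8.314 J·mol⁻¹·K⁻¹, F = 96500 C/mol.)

0.432 V

The Fe³⁺/Fe²⁺ couple has the higher reduction potential and acts as the cathode, so E°_cell = +0.77 − (+0.16) = 0.61 V.
Balancing electrons gives n = 1; the reaction quotient is Q = [Cu²⁺]·[Fe²⁺]/([Cu⁺]·[Fe³⁺]) = 409.
E = E° − (RT/nF) ln Q = 0.61 − (8.314×343)/(1×96500) × (6.014) = 0.610 − 0.178 = 0.432 V.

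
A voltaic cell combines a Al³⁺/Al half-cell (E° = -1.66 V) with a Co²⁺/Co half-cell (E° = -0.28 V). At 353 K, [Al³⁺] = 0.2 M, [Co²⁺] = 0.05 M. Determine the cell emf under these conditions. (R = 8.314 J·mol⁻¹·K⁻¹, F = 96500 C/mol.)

The Co²⁺/Co couple has the higher reduction potential and acts as the cathode, so E°_cell = -0.28 − (-1.66) = 1.38 V.
Balancing electrons gives n = 6; the reaction quotient is Q = [Al³⁺]^2/[Co²⁺]^3 = 320.
E = E° − (RT/nF) ln Q = 1.38 − (8.314×353)/(6×96500) × (5.768) = 1.380 − 0.029 = 1.351 V.

1.35 V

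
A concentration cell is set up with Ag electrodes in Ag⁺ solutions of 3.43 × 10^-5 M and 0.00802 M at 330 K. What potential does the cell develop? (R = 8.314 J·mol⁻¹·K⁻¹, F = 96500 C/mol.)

0.16 V

Both half-cells are Ag⁺/Ag, so E°_cell = 0. The concentrated side is the cathode; the cell reaction moves Ag⁺ from high to low concentration with n = 1.
Q = [Ag⁺]_dilute/[Ag⁺]_conc = 3.43 × 10^-5/0.00802 = 0.00428.
E = 0 − (RT/nF) ln Q = −((8.314×330)/(1×96500))(-5.455) = 0.1551 V.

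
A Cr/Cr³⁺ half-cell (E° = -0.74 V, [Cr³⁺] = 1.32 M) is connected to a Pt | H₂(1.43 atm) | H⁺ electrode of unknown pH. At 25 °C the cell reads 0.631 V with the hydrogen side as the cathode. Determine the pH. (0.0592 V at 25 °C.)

pH = 1.72

E°_cell = 0.74 V and n = 6.
log Q = n(E° − E)/0.0592 = 6×(0.74 − 0.631)/0.0592 = 11.047.
With Q = [Cr³⁺]^2·P(H₂)^3 / [H⁺]^6, solving for [H⁺] gives log[H⁺] = -1.723, so pH = 1.72.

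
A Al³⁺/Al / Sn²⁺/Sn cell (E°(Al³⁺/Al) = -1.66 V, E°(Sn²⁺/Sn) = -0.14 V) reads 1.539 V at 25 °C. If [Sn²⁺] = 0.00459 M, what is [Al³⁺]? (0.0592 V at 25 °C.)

From the Nernst equation, log Q = n(E° − E)/0.0592 = 6(1.52 − 1.539)/0.0592 = -1.926, so Q = 0.0119.
With Q = [Al³⁺]^2/[Sn²⁺]^3 and the known concentrations, [Al³⁺]^2 in the numerator gives [Al³⁺] = 3.4 × 10^-5 M.

3.4 × 10^-5 M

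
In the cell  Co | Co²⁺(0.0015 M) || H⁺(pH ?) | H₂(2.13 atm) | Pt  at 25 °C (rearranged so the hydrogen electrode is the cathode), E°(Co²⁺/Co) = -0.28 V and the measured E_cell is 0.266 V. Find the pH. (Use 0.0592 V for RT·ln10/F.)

pH = 1.48

E°_cell = 0.28 V and n = 2.
log Q = n(E° − E)/0.0592 = 2×(0.28 − 0.266)/0.0592 = 0.473.
With Q = [Co²⁺]·P(H₂) / [H⁺]^2, solving for [H⁺] gives log[H⁺] = -1.484, so pH = 1.48.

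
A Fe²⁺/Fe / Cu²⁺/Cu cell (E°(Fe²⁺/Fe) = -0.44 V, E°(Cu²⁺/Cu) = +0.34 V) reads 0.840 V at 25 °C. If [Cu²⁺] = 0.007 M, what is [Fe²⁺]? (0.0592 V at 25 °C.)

From the Nernst equation, log Q = n(E° − E)/0.0592 = 2(0.78 − 0.840)/0.0592 = -2.027, so Q = 0.00940.
With Q = [Fe²⁺]/[Cu²⁺] and the known concentrations, [Fe²⁺] in the numerator gives [Fe²⁺] = 6.6 × 10^-5 M.

6.6 × 10^-5 M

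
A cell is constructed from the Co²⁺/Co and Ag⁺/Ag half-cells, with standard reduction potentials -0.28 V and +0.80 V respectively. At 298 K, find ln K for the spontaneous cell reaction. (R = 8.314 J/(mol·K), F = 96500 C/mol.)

E°_cell = +0.80 − (-0.28) = 1.08 V, with n = 2 electrons transferred.
At equilibrium E = 0, so the Nernst equation gives ln K = nFE°/RT = (2)(96500)(1.08)/((8.314)(298)) = 84.13.

ln K = 84.1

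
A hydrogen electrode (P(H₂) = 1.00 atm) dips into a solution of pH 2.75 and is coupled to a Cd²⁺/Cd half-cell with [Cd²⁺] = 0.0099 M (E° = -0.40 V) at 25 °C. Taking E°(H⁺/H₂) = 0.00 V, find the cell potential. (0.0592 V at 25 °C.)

The hydrogen couple is the cathode, so E°_cell = 0.40 V; n = 2.
[H⁺] = 10^(−2.75) = 0.0018 M, and Q = [Cd²⁺]·P(H₂) / [H⁺]^2 = 3130.
E = E° − (0.0592/2) log Q = 0.40 − (0.0592/2)(3.496) = 0.297 V.

0.30 V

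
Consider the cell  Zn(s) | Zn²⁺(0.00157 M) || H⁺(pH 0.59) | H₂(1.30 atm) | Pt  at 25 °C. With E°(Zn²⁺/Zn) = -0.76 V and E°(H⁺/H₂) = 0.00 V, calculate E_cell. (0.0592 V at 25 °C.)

0.80 V

The hydrogen couple is the cathode, so E°_cell = 0.76 V; n = 2.
[H⁺] = 10^(−0.59) = 0.26 M, and Q = [Zn²⁺]·P(H₂) / [H⁺]^2 = 0.0309.
E = E° − (0.0592/2) log Q = 0.76 − (0.0592/2)(-1.510) = 0.805 V.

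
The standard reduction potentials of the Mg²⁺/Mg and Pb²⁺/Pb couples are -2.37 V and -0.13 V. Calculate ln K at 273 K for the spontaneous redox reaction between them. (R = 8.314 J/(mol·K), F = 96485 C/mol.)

ln K = 190.4

E°_cell = -0.13 − (-2.37) = 2.24 V, with n = 2 electrons transferred.
At equilibrium E = 0, so the Nernst equation gives ln K = nFE°/RT = (2)(96485)(2.24)/((8.314)(273)) = 190.44.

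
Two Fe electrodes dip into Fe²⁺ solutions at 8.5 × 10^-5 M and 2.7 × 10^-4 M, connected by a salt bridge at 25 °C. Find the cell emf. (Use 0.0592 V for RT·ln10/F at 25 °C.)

Both half-cells are Fe²⁺/Fe, so E°_cell = 0. The concentrated side is the cathode; the cell reaction moves Fe²⁺ from high to low concentration with n = 2.
Q = [Fe²⁺]_dilute/[Fe²⁺]_conc = 8.5 × 10^-5/2.7 × 10^-4 = 0.315.
E = 0 − (0.0592/2) log Q = −(0.0592/2)(-0.502) = 0.0149 V.

0.015 V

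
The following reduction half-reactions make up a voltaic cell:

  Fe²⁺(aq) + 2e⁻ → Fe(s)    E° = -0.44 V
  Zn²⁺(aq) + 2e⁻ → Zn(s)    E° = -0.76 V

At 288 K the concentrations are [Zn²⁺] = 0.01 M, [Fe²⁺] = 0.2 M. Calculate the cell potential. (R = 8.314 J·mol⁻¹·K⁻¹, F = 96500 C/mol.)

0.357 V

The Fe²⁺/Fe couple has the higher reduction potential and acts as the cathode, so E°_cell = -0.44 − (-0.76) = 0.32 V.
Balancing electrons gives n = 2; the reaction quotient is Q = [Zn²⁺]/[Fe²⁺] = 0.0500.
E = E° − (RT/nF) ln Q = 0.32 − (8.314×288)/(2×96500) × (-2.996) = 0.320 + 0.037 = 0.357 V.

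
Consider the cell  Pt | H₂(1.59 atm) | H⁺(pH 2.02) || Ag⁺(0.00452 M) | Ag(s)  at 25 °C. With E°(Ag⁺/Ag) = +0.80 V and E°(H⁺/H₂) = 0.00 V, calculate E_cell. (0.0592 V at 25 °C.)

0.79 V

The Ag⁺/Ag couple is the cathode, so E°_cell = 0.80 V; n = 2.
[H⁺] = 10^(−2.02) = 0.0095 M, and Q = [H⁺]^2 / ([Ag⁺]^2·P(H₂)) = 2.81.
E = E° − (0.0592/2) log Q = 0.80 − (0.0592/2)(0.448) = 0.787 V.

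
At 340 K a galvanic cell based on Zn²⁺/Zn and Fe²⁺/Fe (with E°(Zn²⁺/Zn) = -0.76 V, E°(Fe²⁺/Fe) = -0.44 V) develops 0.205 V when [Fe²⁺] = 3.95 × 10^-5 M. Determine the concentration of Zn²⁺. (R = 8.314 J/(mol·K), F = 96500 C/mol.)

From the Nernst equation, ln Q = nF(E° − E)/RT = 2×96500×(0.32 − 0.205)/(8.314×340) = 7.852, so Q = 2570.
With Q = [Zn²⁺]/[Fe²⁺] and the known concentrations, [Zn²⁺] in the numerator gives [Zn²⁺] = 0.1 M.

0.1 M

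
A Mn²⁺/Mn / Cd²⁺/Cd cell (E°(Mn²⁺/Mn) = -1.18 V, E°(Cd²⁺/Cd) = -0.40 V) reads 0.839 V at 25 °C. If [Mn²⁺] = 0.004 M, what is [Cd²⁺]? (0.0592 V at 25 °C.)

From the Nernst equation, log Q = n(E° − E)/0.0592 = 2(0.78 − 0.839)/0.0592 = -1.993, so Q = 0.0102.
With Q = [Mn²⁺]/[Cd²⁺] and the known concentrations, [Cd²⁺] in the denominator gives [Cd²⁺] = 0.39 M.

0.39 M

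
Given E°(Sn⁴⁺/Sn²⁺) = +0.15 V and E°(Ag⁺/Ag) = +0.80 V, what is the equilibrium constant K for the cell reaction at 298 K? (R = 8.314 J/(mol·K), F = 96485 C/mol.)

E°_cell = +0.80 − (+0.15) = 0.65 V, with n = 2 electrons transferred.
At equilibrium E = 0, so the Nernst equation gives ln K = nFE°/RT = (2)(96485)(0.65)/((8.314)(298)) = 50.63.
K = e^50.63 = 9.7 × 10^21.

9.7 × 10^21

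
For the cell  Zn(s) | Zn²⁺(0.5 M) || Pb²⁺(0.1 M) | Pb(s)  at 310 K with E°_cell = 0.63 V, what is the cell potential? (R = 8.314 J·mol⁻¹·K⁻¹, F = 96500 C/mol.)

0.609 V

Balancing electrons gives n = 2; the reaction quotient is Q = [Zn²⁺]/[Pb²⁺] = 5.00.
E = E° − (RT/nF) ln Q = 0.63 − (8.314×310)/(2×96500) × (1.609) = 0.630 − 0.021 = 0.609 V.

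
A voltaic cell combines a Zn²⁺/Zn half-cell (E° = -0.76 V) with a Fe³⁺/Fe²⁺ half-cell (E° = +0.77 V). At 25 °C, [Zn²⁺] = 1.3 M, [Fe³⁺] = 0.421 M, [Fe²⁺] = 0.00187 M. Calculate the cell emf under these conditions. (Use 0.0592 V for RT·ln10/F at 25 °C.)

1.67 V

The Fe³⁺/Fe²⁺ couple has the higher reduction potential and acts as the cathode, so E°_cell = +0.77 − (-0.76) = 1.53 V.
Balancing electrons gives n = 2; the reaction quotient is Q = [Zn²⁺]·[Fe²⁺]^2/[Fe³⁺]^2 = 2.56 × 10^-5.
At 25 °C, E = E° − (0.0592/n) log Q = 1.53 − (0.0592/2)(-4.591) = 1.530 + 0.136 = 1.666 V.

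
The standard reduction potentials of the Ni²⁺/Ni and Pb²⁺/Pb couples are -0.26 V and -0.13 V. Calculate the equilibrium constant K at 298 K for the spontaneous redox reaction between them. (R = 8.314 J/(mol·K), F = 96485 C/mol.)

E°_cell = -0.13 − (-0.26) = 0.13 V, with n = 2 electrons transferred.
At equilibrium E = 0, so the Nernst equation gives ln K = nFE°/RT = (2)(96485)(0.13)/((8.314)(298)) = 10.13.
K = e^10.13 = 2.5 × 10^4.

2.5 × 10^4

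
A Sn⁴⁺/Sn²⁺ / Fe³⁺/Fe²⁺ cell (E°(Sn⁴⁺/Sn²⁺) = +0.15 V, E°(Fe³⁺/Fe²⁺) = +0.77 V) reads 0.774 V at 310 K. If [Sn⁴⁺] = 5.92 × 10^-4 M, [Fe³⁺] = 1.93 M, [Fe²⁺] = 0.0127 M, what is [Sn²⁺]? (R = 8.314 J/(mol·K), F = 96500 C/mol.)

0.0026 M

From the Nernst equation, ln Q = nF(E° − E)/RT = 2×96500×(0.62 − 0.774)/(8.314×310) = -11.532, so Q = 9.81 × 10^-6.
With Q = [Sn⁴⁺]·[Fe²⁺]^2/([Sn²⁺]·[Fe³⁺]^2) and the known concentrations, [Sn²⁺] in the denominator gives [Sn²⁺] = 0.0026 M.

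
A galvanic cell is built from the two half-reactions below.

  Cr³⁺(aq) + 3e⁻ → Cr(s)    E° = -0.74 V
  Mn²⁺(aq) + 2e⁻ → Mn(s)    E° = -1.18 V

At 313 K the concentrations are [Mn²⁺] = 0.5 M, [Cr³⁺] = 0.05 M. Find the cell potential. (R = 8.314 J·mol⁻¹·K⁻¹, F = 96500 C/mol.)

The Cr³⁺/Cr couple has the higher reduction potential and acts as the cathode, so E°_cell = -0.74 − (-1.18) = 0.44 V.
Balancing electrons gives n = 6; the reaction quotient is Q = [Mn²⁺]^3/[Cr³⁺]^2 = 50.0.
E = E° − (RT/nF) ln Q = 0.44 − (8.314×313)/(6×96500) × (3.912) = 0.440 − 0.018 = 0.422 V.

0.422 V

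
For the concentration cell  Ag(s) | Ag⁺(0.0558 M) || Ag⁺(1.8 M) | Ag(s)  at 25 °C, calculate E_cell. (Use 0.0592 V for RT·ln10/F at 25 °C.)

0.089 V

Both half-cells are Ag⁺/Ag, so E°_cell = 0. The concentrated side is the cathode; the cell reaction moves Ag⁺ from high to low concentration with n = 1.
Q = [Ag⁺]_dilute/[Ag⁺]_conc = 0.0558/1.8 = 0.0310.
E = 0 − (0.0592/1) log Q = −(0.0592/1)(-1.509) = 0.0893 V.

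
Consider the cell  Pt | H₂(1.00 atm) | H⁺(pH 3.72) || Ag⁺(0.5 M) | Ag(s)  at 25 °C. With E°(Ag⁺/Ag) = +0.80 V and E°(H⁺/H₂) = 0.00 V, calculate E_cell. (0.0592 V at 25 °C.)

The Ag⁺/Ag couple is the cathode, so E°_cell = 0.80 V; n = 2.
[H⁺] = 10^(−3.72) = 1.9 × 10^-4 M, and Q = [H⁺]^2 / ([Ag⁺]^2·P(H₂)) = 1.45 × 10^-7.
E = E° − (0.0592/2) log Q = 0.80 − (0.0592/2)(-6.838) = 1.002 V.

1.00 V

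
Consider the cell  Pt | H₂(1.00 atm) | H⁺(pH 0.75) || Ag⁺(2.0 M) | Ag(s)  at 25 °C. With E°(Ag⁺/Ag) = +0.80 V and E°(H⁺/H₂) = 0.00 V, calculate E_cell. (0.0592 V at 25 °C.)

0.86 V

The Ag⁺/Ag couple is the cathode, so E°_cell = 0.80 V; n = 2.
[H⁺] = 10^(−0.75) = 0.18 M, and Q = [H⁺]^2 / ([Ag⁺]^2·P(H₂)) = 0.00791.
E = E° − (0.0592/2) log Q = 0.80 − (0.0592/2)(-2.102) = 0.862 V.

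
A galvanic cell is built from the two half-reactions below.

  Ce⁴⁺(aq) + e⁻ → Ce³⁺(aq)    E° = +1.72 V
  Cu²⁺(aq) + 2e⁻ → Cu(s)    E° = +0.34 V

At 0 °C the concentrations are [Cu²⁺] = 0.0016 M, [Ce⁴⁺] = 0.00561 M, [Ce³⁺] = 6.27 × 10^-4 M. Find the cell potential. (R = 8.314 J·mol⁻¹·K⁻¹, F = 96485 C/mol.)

The Ce⁴⁺/Ce³⁺ couple has the higher reduction potential and acts as the cathode, so E°_cell = +1.72 − (+0.34) = 1.38 V.
Balancing electrons gives n = 2; the reaction quotient is Q = [Cu²⁺]·[Ce³⁺]^2/[Ce⁴⁺]^2 = 2 × 10^-5.
E = E° − (RT/nF) ln Q = 1.38 − (8.314×273)/(2×96485) × (-10.820) = 1.380 + 0.127 = 1.507 V.

1.51 V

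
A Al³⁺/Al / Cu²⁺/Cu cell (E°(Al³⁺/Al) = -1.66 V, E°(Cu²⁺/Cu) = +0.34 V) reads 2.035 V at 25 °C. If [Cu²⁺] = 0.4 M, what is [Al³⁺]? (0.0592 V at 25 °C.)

0.0043 M

From the Nernst equation, log Q = n(E° − E)/0.0592 = 6(2.00 − 2.035)/0.0592 = -3.547, so Q = 2.84 × 10^-4.
With Q = [Al³⁺]^2/[Cu²⁺]^3 and the known concentrations, [Al³⁺]^2 in the numerator gives [Al³⁺] = 0.0043 M.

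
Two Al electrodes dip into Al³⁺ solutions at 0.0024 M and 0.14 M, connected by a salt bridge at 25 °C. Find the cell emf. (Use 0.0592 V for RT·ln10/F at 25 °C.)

Both half-cells are Al³⁺/Al, so E°_cell = 0. The concentrated side is the cathode; the cell reaction moves Al³⁺ from high to low concentration with n = 3.
Q = [Al³⁺]_dilute/[Al³⁺]_conc = 0.0024/0.14 = 0.0171.
E = 0 − (0.0592/3) log Q = −(0.0592/3)(-1.766) = 0.0348 V.

0.035 V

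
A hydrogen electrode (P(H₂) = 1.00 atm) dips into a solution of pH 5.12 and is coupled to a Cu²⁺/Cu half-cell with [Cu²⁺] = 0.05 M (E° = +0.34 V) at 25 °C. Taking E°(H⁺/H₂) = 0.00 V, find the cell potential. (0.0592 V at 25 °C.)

0.60 V

The Cu²⁺/Cu couple is the cathode, so E°_cell = 0.34 V; n = 2.
[H⁺] = 10^(−5.12) = 7.6 × 10^-6 M, and Q = [H⁺]^2 / ([Cu²⁺]·P(H₂)) = 1.15 × 10^-9.
E = E° − (0.0592/2) log Q = 0.34 − (0.0592/2)(-8.939) = 0.605 V.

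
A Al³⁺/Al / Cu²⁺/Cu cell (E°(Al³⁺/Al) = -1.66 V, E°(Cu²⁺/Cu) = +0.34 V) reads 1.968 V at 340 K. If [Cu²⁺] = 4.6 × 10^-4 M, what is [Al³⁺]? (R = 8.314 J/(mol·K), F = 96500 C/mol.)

2.6 × 10^-4 M

From the Nernst equation, ln Q = nF(E° − E)/RT = 6×96500×(2.00 − 1.968)/(8.314×340) = 6.555, so Q = 702.
With Q = [Al³⁺]^2/[Cu²⁺]^3 and the known concentrations, [Al³⁺]^2 in the numerator gives [Al³⁺] = 2.6 × 10^-4 M.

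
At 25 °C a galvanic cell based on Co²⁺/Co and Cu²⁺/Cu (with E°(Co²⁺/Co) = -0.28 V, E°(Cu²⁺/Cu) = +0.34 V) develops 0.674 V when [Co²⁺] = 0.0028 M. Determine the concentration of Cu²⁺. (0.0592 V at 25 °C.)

From the Nernst equation, log Q = n(E° − E)/0.0592 = 2(0.62 − 0.674)/0.0592 = -1.824, so Q = 0.0150.
With Q = [Co²⁺]/[Cu²⁺] and the known concentrations, [Cu²⁺] in the denominator gives [Cu²⁺] = 0.19 M.

0.19 M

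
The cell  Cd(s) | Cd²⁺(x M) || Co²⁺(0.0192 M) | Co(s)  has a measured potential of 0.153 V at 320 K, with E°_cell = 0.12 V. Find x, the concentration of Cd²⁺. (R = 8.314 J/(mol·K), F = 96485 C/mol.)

From the Nernst equation, ln Q = nF(E° − E)/RT = 2×96485×(0.12 − 0.153)/(8.314×320) = -2.394, so Q = 0.0913.
With Q = [Cd²⁺]/[Co²⁺] and the known concentrations, [Cd²⁺] in the numerator gives [Cd²⁺] = 0.0018 M.

0.0018 M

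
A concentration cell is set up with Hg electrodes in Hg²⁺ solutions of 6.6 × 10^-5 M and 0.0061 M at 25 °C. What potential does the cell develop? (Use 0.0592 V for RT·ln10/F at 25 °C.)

0.058 V

Both half-cells are Hg²⁺/Hg, so E°_cell = 0. The concentrated side is the cathode; the cell reaction moves Hg²⁺ from high to low concentration with n = 2.
Q = [Hg²⁺]_dilute/[Hg²⁺]_conc = 6.6 × 10^-5/0.0061 = 0.0108.
E = 0 − (0.0592/2) log Q = −(0.0592/2)(-1.966) = 0.0582 V.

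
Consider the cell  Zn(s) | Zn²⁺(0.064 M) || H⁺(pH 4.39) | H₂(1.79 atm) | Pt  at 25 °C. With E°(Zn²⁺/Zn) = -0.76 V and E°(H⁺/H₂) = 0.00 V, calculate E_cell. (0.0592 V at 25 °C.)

0.53 V

The hydrogen couple is the cathode, so E°_cell = 0.76 V; n = 2.
[H⁺] = 10^(−4.39) = 4.1 × 10^-5 M, and Q = [Zn²⁺]·P(H₂) / [H⁺]^2 = 6.9 × 10^7.
E = E° − (0.0592/2) log Q = 0.76 − (0.0592/2)(7.839) = 0.528 V.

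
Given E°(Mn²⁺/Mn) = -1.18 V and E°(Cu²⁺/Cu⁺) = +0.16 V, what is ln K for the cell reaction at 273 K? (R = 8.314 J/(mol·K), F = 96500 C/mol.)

E°_cell = +0.16 − (-1.18) = 1.34 V, with n = 2 electrons transferred.
At equilibrium E = 0, so the Nernst equation gives ln K = nFE°/RT = (2)(96500)(1.34)/((8.314)(273)) = 113.94.

ln K = 113.9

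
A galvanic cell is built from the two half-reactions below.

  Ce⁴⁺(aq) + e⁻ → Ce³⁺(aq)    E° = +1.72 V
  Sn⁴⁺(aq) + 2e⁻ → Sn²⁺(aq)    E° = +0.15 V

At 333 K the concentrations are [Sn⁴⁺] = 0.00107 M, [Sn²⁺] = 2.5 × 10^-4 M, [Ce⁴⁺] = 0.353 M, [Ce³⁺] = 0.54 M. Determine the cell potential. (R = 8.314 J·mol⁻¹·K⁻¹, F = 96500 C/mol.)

1.54 V

The Ce⁴⁺/Ce³⁺ couple has the higher reduction potential and acts as the cathode, so E°_cell = +1.72 − (+0.15) = 1.57 V.
Balancing electrons gives n = 2; the reaction quotient is Q = [Sn⁴⁺]·[Ce³⁺]^2/([Sn²⁺]·[Ce⁴⁺]^2) = 10.0.
E = E° − (RT/nF) ln Q = 1.57 − (8.314×333)/(2×96500) × (2.304) = 1.570 − 0.033 = 1.537 V.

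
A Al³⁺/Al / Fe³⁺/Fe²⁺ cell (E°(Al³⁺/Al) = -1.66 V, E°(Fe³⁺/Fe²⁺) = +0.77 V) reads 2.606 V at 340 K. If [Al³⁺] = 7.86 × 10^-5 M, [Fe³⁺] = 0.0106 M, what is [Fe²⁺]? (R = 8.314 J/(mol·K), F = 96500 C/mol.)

From the Nernst equation, ln Q = nF(E° − E)/RT = 3×96500×(2.43 − 2.606)/(8.314×340) = -18.025, so Q = 1.49 × 10^-8.
With Q = [Al³⁺]·[Fe²⁺]^3/[Fe³⁺]^3 and the known concentrations, [Fe²⁺]^3 in the numerator gives [Fe²⁺] = 6.1 × 10^-4 M.

6.1 × 10^-4 M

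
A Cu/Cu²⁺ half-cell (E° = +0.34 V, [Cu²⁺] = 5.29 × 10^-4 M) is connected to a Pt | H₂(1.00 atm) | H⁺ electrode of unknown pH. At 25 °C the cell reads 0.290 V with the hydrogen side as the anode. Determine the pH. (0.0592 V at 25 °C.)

E°_cell = 0.34 V and n = 2.
log Q = n(E° − E)/0.0592 = 2×(0.34 − 0.290)/0.0592 = 1.689.
With Q = [H⁺]^2 / ([Cu²⁺]·P(H₂)), solving for [H⁺] gives log[H⁺] = -0.794, so pH = 0.79.

pH = 0.79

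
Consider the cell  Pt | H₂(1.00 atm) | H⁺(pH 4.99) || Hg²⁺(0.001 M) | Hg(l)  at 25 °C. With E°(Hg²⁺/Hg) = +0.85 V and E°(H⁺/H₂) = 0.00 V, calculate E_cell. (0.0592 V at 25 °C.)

1.06 V

The Hg²⁺/Hg couple is the cathode, so E°_cell = 0.85 V; n = 2.
[H⁺] = 10^(−4.99) = 1 × 10^-5 M, and Q = [H⁺]^2 / ([Hg²⁺]·P(H₂)) = 1.05 × 10^-7.
E = E° − (0.0592/2) log Q = 0.85 − (0.0592/2)(-6.980) = 1.057 V.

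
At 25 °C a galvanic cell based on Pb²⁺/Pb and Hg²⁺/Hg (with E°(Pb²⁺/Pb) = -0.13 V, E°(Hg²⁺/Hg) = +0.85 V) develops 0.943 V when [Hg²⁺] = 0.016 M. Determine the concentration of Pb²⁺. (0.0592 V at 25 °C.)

From the Nernst equation, log Q = n(E° − E)/0.0592 = 2(0.98 − 0.943)/0.0592 = 1.250, so Q = 17.8.
With Q = [Pb²⁺]/[Hg²⁺] and the known concentrations, [Pb²⁺] in the numerator gives [Pb²⁺] = 0.28 M.

0.28 M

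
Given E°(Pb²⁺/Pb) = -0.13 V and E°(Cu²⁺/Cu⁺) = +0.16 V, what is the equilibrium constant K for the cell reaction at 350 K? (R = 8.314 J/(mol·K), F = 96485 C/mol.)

E°_cell = +0.16 − (-0.13) = 0.29 V, with n = 2 electrons transferred.
At equilibrium E = 0, so the Nernst equation gives ln K = nFE°/RT = (2)(96485)(0.29)/((8.314)(350)) = 19.23.
K = e^19.23 = 2.2 × 10^8.

2.2 × 10^8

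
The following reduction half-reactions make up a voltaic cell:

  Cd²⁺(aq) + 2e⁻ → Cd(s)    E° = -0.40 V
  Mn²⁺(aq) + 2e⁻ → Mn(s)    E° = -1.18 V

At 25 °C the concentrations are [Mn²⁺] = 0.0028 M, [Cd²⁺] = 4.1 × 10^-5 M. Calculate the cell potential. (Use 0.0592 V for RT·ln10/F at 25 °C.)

The Cd²⁺/Cd couple has the higher reduction potential and acts as the cathode, so E°_cell = -0.40 − (-1.18) = 0.78 V.
Balancing electrons gives n = 2; the reaction quotient is Q = [Mn²⁺]/[Cd²⁺] = 68.3.
At 25 °C, E = E° − (0.0592/n) log Q = 0.78 − (0.0592/2)(1.834) = 0.780 − 0.054 = 0.726 V.

0.726 V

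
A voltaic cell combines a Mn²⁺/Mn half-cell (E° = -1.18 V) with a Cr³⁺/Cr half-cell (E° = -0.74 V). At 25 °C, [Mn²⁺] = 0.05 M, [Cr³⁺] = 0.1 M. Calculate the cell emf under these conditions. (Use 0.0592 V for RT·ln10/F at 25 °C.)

The Cr³⁺/Cr couple has the higher reduction potential and acts as the cathode, so E°_cell = -0.74 − (-1.18) = 0.44 V.
Balancing electrons gives n = 6; the reaction quotient is Q = [Mn²⁺]^3/[Cr³⁺]^2 = 0.0125.
At 25 °C, E = E° − (0.0592/n) log Q = 0.44 − (0.0592/6)(-1.903) = 0.440 + 0.019 = 0.459 V.

0.459 V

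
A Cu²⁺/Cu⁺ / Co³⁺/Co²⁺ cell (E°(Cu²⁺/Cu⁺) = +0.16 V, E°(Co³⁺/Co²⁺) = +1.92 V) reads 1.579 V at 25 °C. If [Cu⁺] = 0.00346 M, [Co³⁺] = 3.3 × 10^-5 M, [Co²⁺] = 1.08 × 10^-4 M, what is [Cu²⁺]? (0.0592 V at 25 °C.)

From the Nernst equation, log Q = n(E° − E)/0.0592 = 1(1.76 − 1.579)/0.0592 = 3.057, so Q = 1140.
With Q = [Cu²⁺]·[Co²⁺]/([Cu⁺]·[Co³⁺]) and the known concentrations, [Cu²⁺] in the numerator gives [Cu²⁺] = 1.2 M.

1.2 M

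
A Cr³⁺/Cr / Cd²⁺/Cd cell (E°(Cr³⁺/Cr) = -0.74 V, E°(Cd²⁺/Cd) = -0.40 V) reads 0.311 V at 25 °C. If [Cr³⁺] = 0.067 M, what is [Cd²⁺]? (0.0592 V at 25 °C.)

0.017 M

From the Nernst equation, log Q = n(E° − E)/0.0592 = 6(0.34 − 0.311)/0.0592 = 2.939, so Q = 869.
With Q = [Cr³⁺]^2/[Cd²⁺]^3 and the known concentrations, [Cd²⁺]^3 in the denominator gives [Cd²⁺] = 0.017 M.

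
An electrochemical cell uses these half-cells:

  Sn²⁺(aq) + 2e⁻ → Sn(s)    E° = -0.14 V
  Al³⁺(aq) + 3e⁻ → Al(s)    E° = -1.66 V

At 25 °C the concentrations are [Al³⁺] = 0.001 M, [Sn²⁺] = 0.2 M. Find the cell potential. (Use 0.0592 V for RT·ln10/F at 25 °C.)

1.56 V

The Sn²⁺/Sn couple has the higher reduction potential and acts as the cathode, so E°_cell = -0.14 − (-1.66) = 1.52 V.
Balancing electrons gives n = 6; the reaction quotient is Q = [Al³⁺]^2/[Sn²⁺]^3 = 1.25 × 10^-4.
At 25 °C, E = E° − (0.0592/n) log Q = 1.52 − (0.0592/6)(-3.903) = 1.520 + 0.039 = 1.559 V.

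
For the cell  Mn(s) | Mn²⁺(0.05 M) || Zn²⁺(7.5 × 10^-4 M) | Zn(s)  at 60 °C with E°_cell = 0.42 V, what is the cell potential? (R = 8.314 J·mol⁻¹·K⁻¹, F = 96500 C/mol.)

Balancing electrons gives n = 2; the reaction quotient is Q = [Mn²⁺]/[Zn²⁺] = 66.7.
E = E° − (RT/nF) ln Q = 0.42 − (8.314×333)/(2×96500) × (4.200) = 0.420 − 0.060 = 0.360 V.

0.360 V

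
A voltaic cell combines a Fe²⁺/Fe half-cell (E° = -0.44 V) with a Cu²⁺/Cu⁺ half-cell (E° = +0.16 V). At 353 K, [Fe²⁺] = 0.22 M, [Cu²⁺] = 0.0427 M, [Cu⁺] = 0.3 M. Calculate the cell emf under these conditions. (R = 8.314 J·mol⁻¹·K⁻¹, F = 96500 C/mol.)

The Cu²⁺/Cu⁺ couple has the higher reduction potential and acts as the cathode, so E°_cell = +0.16 − (-0.44) = 0.60 V.
Balancing electrons gives n = 2; the reaction quotient is Q = [Fe²⁺]·[Cu⁺]^2/[Cu²⁺]^2 = 10.9.
E = E° − (RT/nF) ln Q = 0.60 − (8.314×353)/(2×96500) × (2.385) = 0.600 − 0.036 = 0.564 V.

0.564 V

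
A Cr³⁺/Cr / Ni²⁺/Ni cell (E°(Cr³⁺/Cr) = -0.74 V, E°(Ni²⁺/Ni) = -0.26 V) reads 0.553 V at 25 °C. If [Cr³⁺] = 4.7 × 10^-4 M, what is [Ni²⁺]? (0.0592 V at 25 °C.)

From the Nernst equation, log Q = n(E° − E)/0.0592 = 6(0.48 − 0.553)/0.0592 = -7.399, so Q = 3.99 × 10^-8.
With Q = [Cr³⁺]^2/[Ni²⁺]^3 and the known concentrations, [Ni²⁺]^3 in the denominator gives [Ni²⁺] = 1.8 M.

1.8 M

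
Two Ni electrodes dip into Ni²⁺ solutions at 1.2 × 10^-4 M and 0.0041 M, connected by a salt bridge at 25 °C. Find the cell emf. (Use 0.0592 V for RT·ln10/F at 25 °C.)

0.045 V

Both half-cells are Ni²⁺/Ni, so E°_cell = 0. The concentrated side is the cathode; the cell reaction moves Ni²⁺ from high to low concentration with n = 2.
Q = [Ni²⁺]_dilute/[Ni²⁺]_conc = 1.2 × 10^-4/0.0041 = 0.0293.
E = 0 − (0.0592/2) log Q = −(0.0592/2)(-1.534) = 0.0454 V.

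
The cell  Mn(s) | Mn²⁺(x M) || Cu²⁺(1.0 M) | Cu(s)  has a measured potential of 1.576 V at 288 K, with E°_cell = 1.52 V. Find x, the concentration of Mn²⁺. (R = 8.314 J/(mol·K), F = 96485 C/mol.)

0.011 M

From the Nernst equation, ln Q = nF(E° − E)/RT = 2×96485×(1.52 − 1.576)/(8.314×288) = -4.513, so Q = 0.0110.
With Q = [Mn²⁺]/[Cu²⁺] and the known concentrations, [Mn²⁺] in the numerator gives [Mn²⁺] = 0.011 M.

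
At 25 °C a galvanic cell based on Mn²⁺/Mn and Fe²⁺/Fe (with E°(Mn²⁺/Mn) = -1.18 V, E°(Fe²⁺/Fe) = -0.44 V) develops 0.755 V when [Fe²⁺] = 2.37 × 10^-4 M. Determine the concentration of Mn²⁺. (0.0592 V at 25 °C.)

7.4 × 10^-5 M

From the Nernst equation, log Q = n(E° − E)/0.0592 = 2(0.74 − 0.755)/0.0592 = -0.507, so Q = 0.311.
With Q = [Mn²⁺]/[Fe²⁺] and the known concentrations, [Mn²⁺] in the numerator gives [Mn²⁺] = 7.4 × 10^-5 M.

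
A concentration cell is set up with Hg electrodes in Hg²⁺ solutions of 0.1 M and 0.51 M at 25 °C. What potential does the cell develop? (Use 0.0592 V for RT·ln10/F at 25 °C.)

0.021 V

Both half-cells are Hg²⁺/Hg, so E°_cell = 0. The concentrated side is the cathode; the cell reaction moves Hg²⁺ from high to low concentration with n = 2.
Q = [Hg²⁺]_dilute/[Hg²⁺]_conc = 0.1/0.51 = 0.196.
E = 0 − (0.0592/2) log Q = −(0.0592/2)(-0.708) = 0.0210 V.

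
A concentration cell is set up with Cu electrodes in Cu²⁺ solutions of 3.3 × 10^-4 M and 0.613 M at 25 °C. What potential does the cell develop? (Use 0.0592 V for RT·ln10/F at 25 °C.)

0.097 V

Both half-cells are Cu²⁺/Cu, so E°_cell = 0. The concentrated side is the cathode; the cell reaction moves Cu²⁺ from high to low concentration with n = 2.
Q = [Cu²⁺]_dilute/[Cu²⁺]_conc = 3.3 × 10^-4/0.613 = 5.38 × 10^-4.
E = 0 − (0.0592/2) log Q = −(0.0592/2)(-3.269) = 0.0968 V.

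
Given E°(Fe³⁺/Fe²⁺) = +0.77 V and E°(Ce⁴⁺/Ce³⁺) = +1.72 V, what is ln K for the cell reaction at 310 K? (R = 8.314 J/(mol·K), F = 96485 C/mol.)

E°_cell = +1.72 − (+0.77) = 0.95 V, with n = 1 electron transferred.
At equilibrium E = 0, so the Nernst equation gives ln K = nFE°/RT = (1)(96485)(0.95)/((8.314)(310)) = 35.56.

ln K = 35.6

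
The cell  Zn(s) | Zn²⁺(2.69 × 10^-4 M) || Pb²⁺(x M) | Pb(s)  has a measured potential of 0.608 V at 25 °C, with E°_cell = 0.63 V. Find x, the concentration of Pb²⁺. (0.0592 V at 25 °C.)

4.9 × 10^-5 M

From the Nernst equation, log Q = n(E° − E)/0.0592 = 2(0.63 − 0.608)/0.0592 = 0.743, so Q = 5.54.
With Q = [Zn²⁺]/[Pb²⁺] and the known concentrations, [Pb²⁺] in the denominator gives [Pb²⁺] = 4.9 × 10^-5 M.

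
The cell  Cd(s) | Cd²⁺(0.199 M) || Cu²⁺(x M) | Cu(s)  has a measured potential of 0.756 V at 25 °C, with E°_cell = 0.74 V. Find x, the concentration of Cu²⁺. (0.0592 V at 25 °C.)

From the Nernst equation, log Q = n(E° − E)/0.0592 = 2(0.74 − 0.756)/0.0592 = -0.541, so Q = 0.288.
With Q = [Cd²⁺]/[Cu²⁺] and the known concentrations, [Cu²⁺] in the denominator gives [Cu²⁺] = 0.69 M.

0.69 M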